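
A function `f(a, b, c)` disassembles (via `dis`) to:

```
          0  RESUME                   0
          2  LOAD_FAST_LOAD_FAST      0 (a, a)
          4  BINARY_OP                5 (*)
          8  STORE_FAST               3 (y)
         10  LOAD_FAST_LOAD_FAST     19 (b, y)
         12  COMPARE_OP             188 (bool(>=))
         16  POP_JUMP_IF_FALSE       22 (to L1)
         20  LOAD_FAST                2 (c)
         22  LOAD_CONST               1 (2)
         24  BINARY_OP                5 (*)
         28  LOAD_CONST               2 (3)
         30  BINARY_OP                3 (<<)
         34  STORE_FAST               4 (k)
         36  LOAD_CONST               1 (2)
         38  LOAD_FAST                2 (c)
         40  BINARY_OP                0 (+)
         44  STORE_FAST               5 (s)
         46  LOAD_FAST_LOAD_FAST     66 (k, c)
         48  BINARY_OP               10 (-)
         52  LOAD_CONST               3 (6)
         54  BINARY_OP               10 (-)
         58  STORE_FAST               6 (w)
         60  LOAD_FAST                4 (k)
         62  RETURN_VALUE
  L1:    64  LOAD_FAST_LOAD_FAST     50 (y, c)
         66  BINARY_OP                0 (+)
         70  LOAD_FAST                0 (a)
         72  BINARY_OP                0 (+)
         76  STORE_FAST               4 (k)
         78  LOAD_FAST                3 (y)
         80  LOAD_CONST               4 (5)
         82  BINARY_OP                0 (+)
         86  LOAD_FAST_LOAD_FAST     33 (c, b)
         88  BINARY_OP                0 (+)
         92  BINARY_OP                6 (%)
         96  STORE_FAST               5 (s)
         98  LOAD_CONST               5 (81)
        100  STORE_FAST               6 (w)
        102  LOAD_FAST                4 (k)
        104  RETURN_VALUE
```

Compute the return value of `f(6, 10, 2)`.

LOAD_FAST_LOAD_FAST a,a → push 6,6. Stack: [6, 6]
BINARY_OP * → 6 * 6 = 36. Stack: [36]
STORE_FAST y → y=36. Stack: []
LOAD_FAST_LOAD_FAST b,y → push 10,36. Stack: [10, 36]
COMPARE_OP bool(>=) → 10 vs 36 = False. Stack: [False]
POP_JUMP_IF_FALSE → pop False; jump. Stack: []
LOAD_FAST_LOAD_FAST y,c → push 36,2. Stack: [36, 2]
BINARY_OP + → 36 + 2 = 38. Stack: [38]
LOAD_FAST a → push 6. Stack: [38, 6]
BINARY_OP + → 38 + 6 = 44. Stack: [44]
STORE_FAST k → k=44. Stack: []
LOAD_FAST y → push 36. Stack: [36]
LOAD_CONST → push 5. Stack: [36, 5]
BINARY_OP + → 36 + 5 = 41. Stack: [41]
LOAD_FAST_LOAD_FAST c,b → push 2,10. Stack: [41, 2, 10]
BINARY_OP + → 2 + 10 = 12. Stack: [41, 12]
BINARY_OP % → 41 % 12 = 5. Stack: [5]
STORE_FAST s → s=5. Stack: []
LOAD_CONST → push 81. Stack: [81]
STORE_FAST w → w=81. Stack: []
LOAD_FAST k → push 44. Stack: [44]
RETURN_VALUE → return 44.

44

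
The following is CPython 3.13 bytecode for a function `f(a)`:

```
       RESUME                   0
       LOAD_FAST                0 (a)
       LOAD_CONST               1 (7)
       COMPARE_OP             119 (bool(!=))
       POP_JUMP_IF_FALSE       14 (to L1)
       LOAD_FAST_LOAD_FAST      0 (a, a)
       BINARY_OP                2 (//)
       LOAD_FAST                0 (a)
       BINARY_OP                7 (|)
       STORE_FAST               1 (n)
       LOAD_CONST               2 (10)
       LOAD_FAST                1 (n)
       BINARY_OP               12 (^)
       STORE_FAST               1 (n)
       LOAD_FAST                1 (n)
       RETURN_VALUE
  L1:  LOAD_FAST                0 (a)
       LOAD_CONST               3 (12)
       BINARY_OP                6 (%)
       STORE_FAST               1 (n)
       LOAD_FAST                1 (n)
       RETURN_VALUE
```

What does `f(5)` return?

LOAD_FAST a → push 5. Stack: [5]
LOAD_CONST → push 7. Stack: [5, 7]
COMPARE_OP bool(!=) → 5 vs 7 = True. Stack: [True]
POP_JUMP_IF_FALSE → pop True; no jump. Stack: []
LOAD_FAST_LOAD_FAST a,a → push 5,5. Stack: [5, 5]
BINARY_OP // → 5 // 5 = 1. Stack: [1]
LOAD_FAST a → push 5. Stack: [1, 5]
BINARY_OP | → 1 | 5 = 5. Stack: [5]
STORE_FAST n → n=5. Stack: []
LOAD_CONST → push 10. Stack: [10]
LOAD_FAST n → push 5. Stack: [10, 5]
BINARY_OP ^ → 10 ^ 5 = 15. Stack: [15]
STORE_FAST n → n=15. Stack: []
LOAD_FAST n → push 15. Stack: [15]
RETURN_VALUE → return 15.

15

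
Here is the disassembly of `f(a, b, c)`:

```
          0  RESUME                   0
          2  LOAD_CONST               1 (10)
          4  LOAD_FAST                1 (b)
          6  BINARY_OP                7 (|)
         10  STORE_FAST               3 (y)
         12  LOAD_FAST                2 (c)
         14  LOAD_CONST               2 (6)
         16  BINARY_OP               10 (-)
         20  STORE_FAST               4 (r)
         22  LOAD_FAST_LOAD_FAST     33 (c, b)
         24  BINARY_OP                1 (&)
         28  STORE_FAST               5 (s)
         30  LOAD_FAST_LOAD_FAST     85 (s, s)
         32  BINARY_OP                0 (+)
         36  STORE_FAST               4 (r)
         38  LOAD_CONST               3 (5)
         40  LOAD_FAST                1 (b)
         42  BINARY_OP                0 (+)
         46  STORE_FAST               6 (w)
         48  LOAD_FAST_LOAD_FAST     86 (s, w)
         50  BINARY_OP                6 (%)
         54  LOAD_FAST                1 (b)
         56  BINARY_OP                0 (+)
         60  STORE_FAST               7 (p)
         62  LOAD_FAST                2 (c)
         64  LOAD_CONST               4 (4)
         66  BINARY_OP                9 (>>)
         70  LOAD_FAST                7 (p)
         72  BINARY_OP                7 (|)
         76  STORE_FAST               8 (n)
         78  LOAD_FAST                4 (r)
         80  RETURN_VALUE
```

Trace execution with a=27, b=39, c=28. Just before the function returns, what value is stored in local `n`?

LOAD_CONST → push 10. Stack: [10]
LOAD_FAST b → push 39. Stack: [10, 39]
BINARY_OP | → 10 | 39 = 47. Stack: [47]
STORE_FAST y → y=47. Stack: []
LOAD_FAST c → push 28. Stack: [28]
LOAD_CONST → push 6. Stack: [28, 6]
BINARY_OP - → 28 - 6 = 22. Stack: [22]
STORE_FAST r → r=22. Stack: []
LOAD_FAST_LOAD_FAST c,b → push 28,39. Stack: [28, 39]
BINARY_OP & → 28 & 39 = 4. Stack: [4]
STORE_FAST s → s=4. Stack: []
LOAD_FAST_LOAD_FAST s,s → push 4,4. Stack: [4, 4]
BINARY_OP + → 4 + 4 = 8. Stack: [8]
STORE_FAST r → r=8. Stack: []
LOAD_CONST → push 5. Stack: [5]
LOAD_FAST b → push 39. Stack: [5, 39]
BINARY_OP + → 5 + 39 = 44. Stack: [44]
STORE_FAST w → w=44. Stack: []
LOAD_FAST_LOAD_FAST s,w → push 4,44. Stack: [4, 44]
BINARY_OP % → 4 % 44 = 4. Stack: [4]
LOAD_FAST b → push 39. Stack: [4, 39]
BINARY_OP + → 4 + 39 = 43. Stack: [43]
STORE_FAST p → p=43. Stack: []
LOAD_FAST c → push 28. Stack: [28]
LOAD_CONST → push 4. Stack: [28, 4]
BINARY_OP >> → 28 >> 4 = 1. Stack: [1]
LOAD_FAST p → push 43. Stack: [1, 43]
BINARY_OP | → 1 | 43 = 43. Stack: [43]
STORE_FAST n → n=43. Stack: []
LOAD_FAST r → push 8. Stack: [8]
RETURN_VALUE → return 8.

43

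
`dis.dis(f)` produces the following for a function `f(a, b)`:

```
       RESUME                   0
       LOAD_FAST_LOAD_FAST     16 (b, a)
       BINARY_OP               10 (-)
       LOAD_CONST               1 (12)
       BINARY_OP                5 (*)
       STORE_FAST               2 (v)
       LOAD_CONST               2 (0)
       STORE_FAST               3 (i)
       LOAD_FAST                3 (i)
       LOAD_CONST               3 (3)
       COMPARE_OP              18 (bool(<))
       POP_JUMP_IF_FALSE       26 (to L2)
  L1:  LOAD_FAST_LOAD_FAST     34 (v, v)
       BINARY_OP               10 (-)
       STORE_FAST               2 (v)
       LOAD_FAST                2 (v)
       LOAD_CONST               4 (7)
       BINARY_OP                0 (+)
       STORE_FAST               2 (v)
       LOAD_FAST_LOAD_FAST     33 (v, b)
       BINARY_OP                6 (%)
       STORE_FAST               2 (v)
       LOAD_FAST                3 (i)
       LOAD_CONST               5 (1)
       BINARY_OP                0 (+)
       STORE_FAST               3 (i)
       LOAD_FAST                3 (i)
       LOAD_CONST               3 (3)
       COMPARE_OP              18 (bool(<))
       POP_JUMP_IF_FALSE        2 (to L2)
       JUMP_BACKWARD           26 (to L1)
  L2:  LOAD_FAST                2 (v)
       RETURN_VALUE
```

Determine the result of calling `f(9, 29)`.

LOAD_FAST_LOAD_FAST b,a → push 29,9
BINARY_OP - → 29 - 9 = 20
LOAD_CONST → push 12
BINARY_OP * → 20 * 12 = 240
STORE_FAST v → v=240
LOAD_CONST → push 0
STORE_FAST i → i=0
LOAD_FAST i → push 0
LOAD_CONST → push 3
COMPARE_OP bool(<) → 0 vs 3 = True
POP_JUMP_IF_FALSE → pop True; no jump
LOAD_FAST_LOAD_FAST v,v → push 240,240
BINARY_OP - → 240 - 240 = 0
STORE_FAST v → v=0
LOAD_FAST v → push 0
LOAD_CONST → push 7
BINARY_OP + → 0 + 7 = 7
STORE_FAST v → v=7
LOAD_FAST_LOAD_FAST v,b → push 7,29
BINARY_OP % → 7 % 29 = 7
STORE_FAST v → v=7
LOAD_FAST i → push 0
LOAD_CONST → push 1
BINARY_OP + → 0 + 1 = 1
STORE_FAST i → i=1
LOAD_FAST i → push 1
LOAD_CONST → push 3
COMPARE_OP bool(<) → 1 vs 3 = True
POP_JUMP_IF_FALSE → pop True; no jump
LOAD_FAST_LOAD_FAST v,v → push 7,7
BINARY_OP - → 7 - 7 = 0
STORE_FAST v → v=0
LOAD_FAST v → push 0
LOAD_CONST → push 7
BINARY_OP + → 0 + 7 = 7
STORE_FAST v → v=7
LOAD_FAST_LOAD_FAST v,b → push 7,29
BINARY_OP % → 7 % 29 = 7
STORE_FAST v → v=7
LOAD_FAST i → push 1
LOAD_CONST → push 1
BINARY_OP + → 1 + 1 = 2
STORE_FAST i → i=2
LOAD_FAST i → push 2
LOAD_CONST → push 3
COMPARE_OP bool(<) → 2 vs 3 = True
POP_JUMP_IF_FALSE → pop True; no jump
LOAD_FAST_LOAD_FAST v,v → push 7,7
BINARY_OP - → 7 - 7 = 0
STORE_FAST v → v=0
LOAD_FAST v → push 0
LOAD_CONST → push 7
BINARY_OP + → 0 + 7 = 7
STORE_FAST v → v=7
LOAD_FAST_LOAD_FAST v,b → push 7,29
BINARY_OP % → 7 % 29 = 7
STORE_FAST v → v=7
LOAD_FAST i → push 2
LOAD_CONST → push 1
BINARY_OP + → 2 + 1 = 3
STORE_FAST i → i=3
LOAD_FAST i → push 3
LOAD_CONST → push 3
COMPARE_OP bool(<) → 3 vs 3 = False
POP_JUMP_IF_FALSE → pop False; jump
LOAD_FAST v → push 7
RETURN_VALUE → return 7.

7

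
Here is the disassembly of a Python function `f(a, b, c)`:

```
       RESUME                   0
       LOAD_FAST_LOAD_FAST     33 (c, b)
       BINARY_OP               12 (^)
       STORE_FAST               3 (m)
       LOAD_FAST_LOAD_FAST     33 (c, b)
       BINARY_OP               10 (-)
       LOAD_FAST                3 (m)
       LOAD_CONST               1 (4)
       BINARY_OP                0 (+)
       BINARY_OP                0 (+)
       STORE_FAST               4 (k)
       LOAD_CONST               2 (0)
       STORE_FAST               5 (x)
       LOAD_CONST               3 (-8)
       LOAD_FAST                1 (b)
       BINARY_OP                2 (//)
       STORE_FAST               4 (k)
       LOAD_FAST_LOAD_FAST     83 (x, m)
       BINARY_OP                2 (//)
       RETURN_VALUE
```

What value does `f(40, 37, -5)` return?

LOAD_FAST_LOAD_FAST c,b → push -5,37. Stack: [-5, 37]
BINARY_OP ^ → -5 ^ 37 = -34. Stack: [-34]
STORE_FAST m → m=-34. Stack: []
LOAD_FAST_LOAD_FAST c,b → push -5,37. Stack: [-5, 37]
BINARY_OP - → -5 - 37 = -42. Stack: [-42]
LOAD_FAST m → push -34. Stack: [-42, -34]
LOAD_CONST → push 4. Stack: [-42, -34, 4]
BINARY_OP + → -34 + 4 = -30. Stack: [-42, -30]
BINARY_OP + → -42 + -30 = -72. Stack: [-72]
STORE_FAST k → k=-72. Stack: []
LOAD_CONST → push 0. Stack: [0]
STORE_FAST x → x=0. Stack: []
LOAD_CONST → push -8. Stack: [-8]
LOAD_FAST b → push 37. Stack: [-8, 37]
BINARY_OP // → -8 // 37 = -1. Stack: [-1]
STORE_FAST k → k=-1. Stack: []
LOAD_FAST_LOAD_FAST x,m → push 0,-34. Stack: [0, -34]
BINARY_OP // → 0 // -34 = 0. Stack: [0]
RETURN_VALUE → return 0.

0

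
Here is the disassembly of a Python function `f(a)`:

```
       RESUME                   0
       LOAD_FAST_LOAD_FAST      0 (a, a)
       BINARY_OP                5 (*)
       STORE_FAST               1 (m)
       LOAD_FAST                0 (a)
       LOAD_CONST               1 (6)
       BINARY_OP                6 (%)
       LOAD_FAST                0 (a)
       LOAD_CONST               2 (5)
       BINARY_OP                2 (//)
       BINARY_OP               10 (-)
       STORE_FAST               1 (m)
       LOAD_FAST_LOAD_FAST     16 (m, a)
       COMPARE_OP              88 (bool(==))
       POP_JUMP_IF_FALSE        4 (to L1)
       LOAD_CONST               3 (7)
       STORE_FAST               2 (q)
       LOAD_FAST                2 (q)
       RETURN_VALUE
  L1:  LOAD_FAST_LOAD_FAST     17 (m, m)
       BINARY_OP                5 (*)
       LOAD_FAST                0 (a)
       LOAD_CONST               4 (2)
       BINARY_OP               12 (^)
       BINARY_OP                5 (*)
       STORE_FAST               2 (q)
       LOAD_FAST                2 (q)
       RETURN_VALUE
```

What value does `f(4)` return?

LOAD_FAST_LOAD_FAST a,a → push 4,4. Stack: [4, 4]
BINARY_OP * → 4 * 4 = 16. Stack: [16]
STORE_FAST m → m=16. Stack: []
LOAD_FAST a → push 4. Stack: [4]
LOAD_CONST → push 6. Stack: [4, 6]
BINARY_OP % → 4 % 6 = 4. Stack: [4]
LOAD_FAST a → push 4. Stack: [4, 4]
LOAD_CONST → push 5. Stack: [4, 4, 5]
BINARY_OP // → 4 // 5 = 0. Stack: [4, 0]
BINARY_OP - → 4 - 0 = 4. Stack: [4]
STORE_FAST m → m=4. Stack: []
LOAD_FAST_LOAD_FAST m,a → push 4,4. Stack: [4, 4]
COMPARE_OP bool(==) → 4 vs 4 = True. Stack: [True]
POP_JUMP_IF_FALSE → pop True; no jump. Stack: []
LOAD_CONST → push 7. Stack: [7]
STORE_FAST q → q=7. Stack: []
LOAD_FAST q → push 7. Stack: [7]
RETURN_VALUE → return 7.

7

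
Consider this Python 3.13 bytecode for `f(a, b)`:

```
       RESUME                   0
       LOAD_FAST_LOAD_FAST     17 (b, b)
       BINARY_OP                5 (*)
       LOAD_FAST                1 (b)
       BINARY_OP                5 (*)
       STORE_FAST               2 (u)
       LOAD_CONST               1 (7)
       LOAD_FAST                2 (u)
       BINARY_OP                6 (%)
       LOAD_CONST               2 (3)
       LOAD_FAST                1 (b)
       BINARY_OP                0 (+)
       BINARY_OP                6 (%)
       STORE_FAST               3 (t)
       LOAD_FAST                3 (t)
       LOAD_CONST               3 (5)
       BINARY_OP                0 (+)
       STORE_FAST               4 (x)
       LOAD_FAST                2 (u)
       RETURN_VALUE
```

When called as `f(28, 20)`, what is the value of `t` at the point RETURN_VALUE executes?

7

LOAD_FAST_LOAD_FAST b,b → push 20,20. Stack: [20, 20]
BINARY_OP * → 20 * 20 = 400. Stack: [400]
LOAD_FAST b → push 20. Stack: [400, 20]
BINARY_OP * → 400 * 20 = 8000. Stack: [8000]
STORE_FAST u → u=8000. Stack: []
LOAD_CONST → push 7. Stack: [7]
LOAD_FAST u → push 8000. Stack: [7, 8000]
BINARY_OP % → 7 % 8000 = 7. Stack: [7]
LOAD_CONST → push 3. Stack: [7, 3]
LOAD_FAST b → push 20. Stack: [7, 3, 20]
BINARY_OP + → 3 + 20 = 23. Stack: [7, 23]
BINARY_OP % → 7 % 23 = 7. Stack: [7]
STORE_FAST t → t=7. Stack: []
LOAD_FAST t → push 7. Stack: [7]
LOAD_CONST → push 5. Stack: [7, 5]
BINARY_OP + → 7 + 5 = 12. Stack: [12]
STORE_FAST x → x=12. Stack: []
LOAD_FAST u → push 8000. Stack: [8000]
RETURN_VALUE → return 8000.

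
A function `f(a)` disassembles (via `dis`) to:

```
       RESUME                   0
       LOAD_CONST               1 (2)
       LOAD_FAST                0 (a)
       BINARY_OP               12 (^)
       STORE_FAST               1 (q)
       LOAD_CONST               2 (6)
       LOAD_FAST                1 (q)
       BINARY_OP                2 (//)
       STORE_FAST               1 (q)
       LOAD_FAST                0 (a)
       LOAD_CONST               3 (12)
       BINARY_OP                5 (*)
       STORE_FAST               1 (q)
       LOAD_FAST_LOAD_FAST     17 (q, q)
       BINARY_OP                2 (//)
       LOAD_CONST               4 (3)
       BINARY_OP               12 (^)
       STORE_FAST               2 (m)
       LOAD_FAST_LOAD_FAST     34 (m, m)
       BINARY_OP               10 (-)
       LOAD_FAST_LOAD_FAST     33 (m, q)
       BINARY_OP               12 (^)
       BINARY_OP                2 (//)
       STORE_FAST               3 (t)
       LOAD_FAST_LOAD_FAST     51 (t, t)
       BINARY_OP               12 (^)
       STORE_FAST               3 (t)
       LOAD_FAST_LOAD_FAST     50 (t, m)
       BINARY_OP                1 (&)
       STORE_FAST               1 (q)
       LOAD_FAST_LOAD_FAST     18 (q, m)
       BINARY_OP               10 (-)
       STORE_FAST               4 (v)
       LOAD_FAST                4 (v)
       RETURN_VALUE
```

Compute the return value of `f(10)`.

LOAD_CONST → push 2. Stack: [2]
LOAD_FAST a → push 10. Stack: [2, 10]
BINARY_OP ^ → 2 ^ 10 = 8. Stack: [8]
STORE_FAST q → q=8. Stack: []
LOAD_CONST → push 6. Stack: [6]
LOAD_FAST q → push 8. Stack: [6, 8]
BINARY_OP // → 6 // 8 = 0. Stack: [0]
STORE_FAST q → q=0. Stack: []
LOAD_FAST a → push 10. Stack: [10]
LOAD_CONST → push 12. Stack: [10, 12]
BINARY_OP * → 10 * 12 = 120. Stack: [120]
STORE_FAST q → q=120. Stack: []
LOAD_FAST_LOAD_FAST q,q → push 120,120. Stack: [120, 120]
BINARY_OP // → 120 // 120 = 1. Stack: [1]
LOAD_CONST → push 3. Stack: [1, 3]
BINARY_OP ^ → 1 ^ 3 = 2. Stack: [2]
STORE_FAST m → m=2. Stack: []
LOAD_FAST_LOAD_FAST m,m → push 2,2. Stack: [2, 2]
BINARY_OP - → 2 - 2 = 0. Stack: [0]
LOAD_FAST_LOAD_FAST m,q → push 2,120. Stack: [0, 2, 120]
BINARY_OP ^ → 2 ^ 120 = 122. Stack: [0, 122]
BINARY_OP // → 0 // 122 = 0. Stack: [0]
STORE_FAST t → t=0. Stack: []
LOAD_FAST_LOAD_FAST t,t → push 0,0. Stack: [0, 0]
BINARY_OP ^ → 0 ^ 0 = 0. Stack: [0]
STORE_FAST t → t=0. Stack: []
LOAD_FAST_LOAD_FAST t,m → push 0,2. Stack: [0, 2]
BINARY_OP & → 0 & 2 = 0. Stack: [0]
STORE_FAST q → q=0. Stack: []
LOAD_FAST_LOAD_FAST q,m → push 0,2. Stack: [0, 2]
BINARY_OP - → 0 - 2 = -2. Stack: [-2]
STORE_FAST v → v=-2. Stack: []
LOAD_FAST v → push -2. Stack: [-2]
RETURN_VALUE → return -2.

-2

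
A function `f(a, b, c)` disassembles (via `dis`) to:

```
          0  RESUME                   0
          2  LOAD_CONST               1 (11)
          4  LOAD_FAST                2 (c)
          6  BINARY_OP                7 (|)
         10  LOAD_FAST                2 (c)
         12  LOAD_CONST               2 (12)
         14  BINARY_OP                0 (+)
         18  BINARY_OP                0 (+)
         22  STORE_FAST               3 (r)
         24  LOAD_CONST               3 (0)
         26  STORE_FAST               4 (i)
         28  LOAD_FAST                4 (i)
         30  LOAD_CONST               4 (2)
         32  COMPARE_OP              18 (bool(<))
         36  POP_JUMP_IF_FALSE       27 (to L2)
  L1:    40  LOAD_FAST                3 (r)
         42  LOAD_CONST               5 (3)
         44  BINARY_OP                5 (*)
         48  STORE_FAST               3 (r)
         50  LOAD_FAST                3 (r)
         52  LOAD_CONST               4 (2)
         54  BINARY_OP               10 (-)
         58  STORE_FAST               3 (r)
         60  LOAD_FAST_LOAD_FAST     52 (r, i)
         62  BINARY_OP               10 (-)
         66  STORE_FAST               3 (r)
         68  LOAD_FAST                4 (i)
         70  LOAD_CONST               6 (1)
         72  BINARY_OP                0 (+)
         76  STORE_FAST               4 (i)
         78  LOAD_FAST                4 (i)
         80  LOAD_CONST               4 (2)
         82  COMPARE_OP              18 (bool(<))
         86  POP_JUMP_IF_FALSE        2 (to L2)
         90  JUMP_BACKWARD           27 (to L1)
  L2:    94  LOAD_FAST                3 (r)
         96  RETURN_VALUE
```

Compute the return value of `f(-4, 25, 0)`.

198

LOAD_CONST → push 11. Stack: [11]
LOAD_FAST c → push 0. Stack: [11, 0]
BINARY_OP | → 11 | 0 = 11. Stack: [11]
LOAD_FAST c → push 0. Stack: [11, 0]
LOAD_CONST → push 12. Stack: [11, 0, 12]
BINARY_OP + → 0 + 12 = 12. Stack: [11, 12]
BINARY_OP + → 11 + 12 = 23. Stack: [23]
STORE_FAST r → r=23. Stack: []
LOAD_CONST → push 0. Stack: [0]
STORE_FAST i → i=0. Stack: []
LOAD_FAST i → push 0. Stack: [0]
LOAD_CONST → push 2. Stack: [0, 2]
COMPARE_OP bool(<) → 0 vs 2 = True. Stack: [True]
POP_JUMP_IF_FALSE → pop True; no jump. Stack: []
LOAD_FAST r → push 23. Stack: [23]
LOAD_CONST → push 3. Stack: [23, 3]
BINARY_OP * → 23 * 3 = 69. Stack: [69]
STORE_FAST r → r=69. Stack: []
LOAD_FAST r → push 69. Stack: [69]
LOAD_CONST → push 2. Stack: [69, 2]
BINARY_OP - → 69 - 2 = 67. Stack: [67]
STORE_FAST r → r=67. Stack: []
LOAD_FAST_LOAD_FAST r,i → push 67,0. Stack: [67, 0]
BINARY_OP - → 67 - 0 = 67. Stack: [67]
STORE_FAST r → r=67. Stack: []
LOAD_FAST i → push 0. Stack: [0]
LOAD_CONST → push 1. Stack: [0, 1]
BINARY_OP + → 0 + 1 = 1. Stack: [1]
STORE_FAST i → i=1. Stack: []
LOAD_FAST i → push 1. Stack: [1]
LOAD_CONST → push 2. Stack: [1, 2]
COMPARE_OP bool(<) → 1 vs 2 = True. Stack: [True]
POP_JUMP_IF_FALSE → pop True; no jump. Stack: []
LOAD_FAST r → push 67. Stack: [67]
LOAD_CONST → push 3. Stack: [67, 3]
BINARY_OP * → 67 * 3 = 201. Stack: [201]
STORE_FAST r → r=201. Stack: []
LOAD_FAST r → push 201. Stack: [201]
LOAD_CONST → push 2. Stack: [201, 2]
BINARY_OP - → 201 - 2 = 199. Stack: [199]
STORE_FAST r → r=199. Stack: []
LOAD_FAST_LOAD_FAST r,i → push 199,1. Stack: [199, 1]
BINARY_OP - → 199 - 1 = 198. Stack: [198]
STORE_FAST r → r=198. Stack: []
LOAD_FAST i → push 1. Stack: [1]
LOAD_CONST → push 1. Stack: [1, 1]
BINARY_OP + → 1 + 1 = 2. Stack: [2]
STORE_FAST i → i=2. Stack: []
LOAD_FAST i → push 2. Stack: [2]
LOAD_CONST → push 2. Stack: [2, 2]
COMPARE_OP bool(<) → 2 vs 2 = False. Stack: [False]
POP_JUMP_IF_FALSE → pop False; jump. Stack: []
LOAD_FAST r → push 198. Stack: [198]
RETURN_VALUE → return 198.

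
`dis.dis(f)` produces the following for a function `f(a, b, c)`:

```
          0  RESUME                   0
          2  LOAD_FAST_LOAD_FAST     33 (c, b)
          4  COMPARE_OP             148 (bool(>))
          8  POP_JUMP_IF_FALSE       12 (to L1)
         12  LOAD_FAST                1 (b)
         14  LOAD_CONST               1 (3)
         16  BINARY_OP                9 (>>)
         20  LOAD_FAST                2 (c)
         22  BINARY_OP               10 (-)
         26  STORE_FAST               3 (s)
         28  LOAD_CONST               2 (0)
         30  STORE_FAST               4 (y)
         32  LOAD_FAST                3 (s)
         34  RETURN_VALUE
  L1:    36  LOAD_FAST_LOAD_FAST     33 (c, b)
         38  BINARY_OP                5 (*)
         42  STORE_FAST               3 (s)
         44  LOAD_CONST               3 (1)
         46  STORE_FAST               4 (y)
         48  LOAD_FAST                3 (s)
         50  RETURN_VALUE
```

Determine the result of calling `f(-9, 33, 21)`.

LOAD_FAST_LOAD_FAST c,b → push 21,33. Stack: [21, 33]
COMPARE_OP bool(>) → 21 vs 33 = False. Stack: [False]
POP_JUMP_IF_FALSE → pop False; jump. Stack: []
LOAD_FAST_LOAD_FAST c,b → push 21,33. Stack: [21, 33]
BINARY_OP * → 21 * 33 = 693. Stack: [693]
STORE_FAST s → s=693. Stack: []
LOAD_CONST → push 1. Stack: [1]
STORE_FAST y → y=1. Stack: []
LOAD_FAST s → push 693. Stack: [693]
RETURN_VALUE → return 693.

693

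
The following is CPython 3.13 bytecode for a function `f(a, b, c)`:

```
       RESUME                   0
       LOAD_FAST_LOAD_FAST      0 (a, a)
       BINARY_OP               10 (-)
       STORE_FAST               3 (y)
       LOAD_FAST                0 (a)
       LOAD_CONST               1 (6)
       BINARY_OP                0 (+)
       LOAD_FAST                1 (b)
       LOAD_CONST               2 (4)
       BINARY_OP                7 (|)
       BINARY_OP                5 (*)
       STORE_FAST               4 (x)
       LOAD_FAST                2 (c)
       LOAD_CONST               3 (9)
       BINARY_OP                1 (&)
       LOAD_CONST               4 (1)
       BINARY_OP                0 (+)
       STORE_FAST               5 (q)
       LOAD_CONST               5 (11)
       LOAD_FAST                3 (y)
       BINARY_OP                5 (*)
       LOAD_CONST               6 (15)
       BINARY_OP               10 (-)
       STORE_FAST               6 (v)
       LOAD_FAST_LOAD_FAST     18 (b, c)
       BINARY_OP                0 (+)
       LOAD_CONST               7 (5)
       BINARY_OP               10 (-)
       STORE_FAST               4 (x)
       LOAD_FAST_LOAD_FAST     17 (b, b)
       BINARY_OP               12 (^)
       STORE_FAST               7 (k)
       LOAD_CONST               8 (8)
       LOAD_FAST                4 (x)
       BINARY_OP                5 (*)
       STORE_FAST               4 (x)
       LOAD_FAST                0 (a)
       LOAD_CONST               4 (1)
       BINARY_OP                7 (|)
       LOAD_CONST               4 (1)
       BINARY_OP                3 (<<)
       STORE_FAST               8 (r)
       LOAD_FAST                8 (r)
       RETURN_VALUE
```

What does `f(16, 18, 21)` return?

LOAD_FAST_LOAD_FAST a,a → push 16,16. Stack: [16, 16]
BINARY_OP - → 16 - 16 = 0. Stack: [0]
STORE_FAST y → y=0. Stack: []
LOAD_FAST a → push 16. Stack: [16]
LOAD_CONST → push 6. Stack: [16, 6]
BINARY_OP + → 16 + 6 = 22. Stack: [22]
LOAD_FAST b → push 18. Stack: [22, 18]
LOAD_CONST → push 4. Stack: [22, 18, 4]
BINARY_OP | → 18 | 4 = 22. Stack: [22, 22]
BINARY_OP * → 22 * 22 = 484. Stack: [484]
STORE_FAST x → x=484. Stack: []
LOAD_FAST c → push 21. Stack: [21]
LOAD_CONST → push 9. Stack: [21, 9]
BINARY_OP & → 21 & 9 = 1. Stack: [1]
LOAD_CONST → push 1. Stack: [1, 1]
BINARY_OP + → 1 + 1 = 2. Stack: [2]
STORE_FAST q → q=2. Stack: []
LOAD_CONST → push 11. Stack: [11]
LOAD_FAST y → push 0. Stack: [11, 0]
BINARY_OP * → 11 * 0 = 0. Stack: [0]
LOAD_CONST → push 15. Stack: [0, 15]
BINARY_OP - → 0 - 15 = -15. Stack: [-15]
STORE_FAST v → v=-15. Stack: []
LOAD_FAST_LOAD_FAST b,c → push 18,21. Stack: [18, 21]
BINARY_OP + → 18 + 21 = 39. Stack: [39]
LOAD_CONST → push 5. Stack: [39, 5]
BINARY_OP - → 39 - 5 = 34. Stack: [34]
STORE_FAST x → x=34. Stack: []
LOAD_FAST_LOAD_FAST b,b → push 18,18. Stack: [18, 18]
BINARY_OP ^ → 18 ^ 18 = 0. Stack: [0]
STORE_FAST k → k=0. Stack: []
LOAD_CONST → push 8. Stack: [8]
LOAD_FAST x → push 34. Stack: [8, 34]
BINARY_OP * → 8 * 34 = 272. Stack: [272]
STORE_FAST x → x=272. Stack: []
LOAD_FAST a → push 16. Stack: [16]
LOAD_CONST → push 1. Stack: [16, 1]
BINARY_OP | → 16 | 1 = 17. Stack: [17]
LOAD_CONST → push 1. Stack: [17, 1]
BINARY_OP << → 17 << 1 = 34. Stack: [34]
STORE_FAST r → r=34. Stack: []
LOAD_FAST r → push 34. Stack: [34]
RETURN_VALUE → return 34.

34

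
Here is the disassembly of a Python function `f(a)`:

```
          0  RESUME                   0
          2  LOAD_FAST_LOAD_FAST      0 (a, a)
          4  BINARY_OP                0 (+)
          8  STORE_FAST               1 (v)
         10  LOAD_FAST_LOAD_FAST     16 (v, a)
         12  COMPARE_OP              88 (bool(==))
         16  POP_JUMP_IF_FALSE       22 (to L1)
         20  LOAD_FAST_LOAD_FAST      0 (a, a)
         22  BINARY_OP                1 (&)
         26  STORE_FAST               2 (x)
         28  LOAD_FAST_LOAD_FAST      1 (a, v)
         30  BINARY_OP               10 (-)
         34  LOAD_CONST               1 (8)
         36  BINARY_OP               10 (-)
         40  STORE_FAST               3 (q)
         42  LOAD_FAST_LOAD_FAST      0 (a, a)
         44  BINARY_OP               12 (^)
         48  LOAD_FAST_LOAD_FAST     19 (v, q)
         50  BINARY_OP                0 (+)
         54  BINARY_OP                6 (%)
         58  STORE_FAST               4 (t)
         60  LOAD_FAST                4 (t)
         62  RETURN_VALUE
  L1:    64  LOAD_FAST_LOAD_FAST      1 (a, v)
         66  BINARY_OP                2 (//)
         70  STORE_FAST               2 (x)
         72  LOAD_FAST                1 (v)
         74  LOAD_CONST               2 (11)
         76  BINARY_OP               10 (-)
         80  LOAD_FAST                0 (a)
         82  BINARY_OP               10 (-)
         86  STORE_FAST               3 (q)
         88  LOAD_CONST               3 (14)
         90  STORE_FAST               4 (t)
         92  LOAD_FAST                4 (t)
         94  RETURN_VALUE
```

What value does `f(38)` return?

14

LOAD_FAST_LOAD_FAST a,a → push 38,38. Stack: [38, 38]
BINARY_OP + → 38 + 38 = 76. Stack: [76]
STORE_FAST v → v=76. Stack: []
LOAD_FAST_LOAD_FAST v,a → push 76,38. Stack: [76, 38]
COMPARE_OP bool(==) → 76 vs 38 = False. Stack: [False]
POP_JUMP_IF_FALSE → pop False; jump. Stack: []
LOAD_FAST_LOAD_FAST a,v → push 38,76. Stack: [38, 76]
BINARY_OP // → 38 // 76 = 0. Stack: [0]
STORE_FAST x → x=0. Stack: []
LOAD_FAST v → push 76. Stack: [76]
LOAD_CONST → push 11. Stack: [76, 11]
BINARY_OP - → 76 - 11 = 65. Stack: [65]
LOAD_FAST a → push 38. Stack: [65, 38]
BINARY_OP - → 65 - 38 = 27. Stack: [27]
STORE_FAST q → q=27. Stack: []
LOAD_CONST → push 14. Stack: [14]
STORE_FAST t → t=14. Stack: []
LOAD_FAST t → push 14. Stack: [14]
RETURN_VALUE → return 14.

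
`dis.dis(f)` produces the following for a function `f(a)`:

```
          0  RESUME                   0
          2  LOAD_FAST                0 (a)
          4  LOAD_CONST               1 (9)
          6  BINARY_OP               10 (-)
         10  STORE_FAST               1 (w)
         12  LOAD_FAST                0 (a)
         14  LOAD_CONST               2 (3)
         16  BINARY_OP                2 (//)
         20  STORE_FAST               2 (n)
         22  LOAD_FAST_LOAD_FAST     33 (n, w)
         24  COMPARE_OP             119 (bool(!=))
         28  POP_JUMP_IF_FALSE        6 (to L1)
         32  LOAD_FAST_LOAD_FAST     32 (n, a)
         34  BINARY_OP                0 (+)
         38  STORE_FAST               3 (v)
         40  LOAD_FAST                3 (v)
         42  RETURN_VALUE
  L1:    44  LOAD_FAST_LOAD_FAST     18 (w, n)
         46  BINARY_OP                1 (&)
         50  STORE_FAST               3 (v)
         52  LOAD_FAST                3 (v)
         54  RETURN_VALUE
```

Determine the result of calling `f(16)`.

21

LOAD_FAST a → push 16. Stack: [16]
LOAD_CONST → push 9. Stack: [16, 9]
BINARY_OP - → 16 - 9 = 7. Stack: [7]
STORE_FAST w → w=7. Stack: []
LOAD_FAST a → push 16. Stack: [16]
LOAD_CONST → push 3. Stack: [16, 3]
BINARY_OP // → 16 // 3 = 5. Stack: [5]
STORE_FAST n → n=5. Stack: []
LOAD_FAST_LOAD_FAST n,w → push 5,7. Stack: [5, 7]
COMPARE_OP bool(!=) → 5 vs 7 = True. Stack: [True]
POP_JUMP_IF_FALSE → pop True; no jump. Stack: []
LOAD_FAST_LOAD_FAST n,a → push 5,16. Stack: [5, 16]
BINARY_OP + → 5 + 16 = 21. Stack: [21]
STORE_FAST v → v=21. Stack: []
LOAD_FAST v → push 21. Stack: [21]
RETURN_VALUE → return 21.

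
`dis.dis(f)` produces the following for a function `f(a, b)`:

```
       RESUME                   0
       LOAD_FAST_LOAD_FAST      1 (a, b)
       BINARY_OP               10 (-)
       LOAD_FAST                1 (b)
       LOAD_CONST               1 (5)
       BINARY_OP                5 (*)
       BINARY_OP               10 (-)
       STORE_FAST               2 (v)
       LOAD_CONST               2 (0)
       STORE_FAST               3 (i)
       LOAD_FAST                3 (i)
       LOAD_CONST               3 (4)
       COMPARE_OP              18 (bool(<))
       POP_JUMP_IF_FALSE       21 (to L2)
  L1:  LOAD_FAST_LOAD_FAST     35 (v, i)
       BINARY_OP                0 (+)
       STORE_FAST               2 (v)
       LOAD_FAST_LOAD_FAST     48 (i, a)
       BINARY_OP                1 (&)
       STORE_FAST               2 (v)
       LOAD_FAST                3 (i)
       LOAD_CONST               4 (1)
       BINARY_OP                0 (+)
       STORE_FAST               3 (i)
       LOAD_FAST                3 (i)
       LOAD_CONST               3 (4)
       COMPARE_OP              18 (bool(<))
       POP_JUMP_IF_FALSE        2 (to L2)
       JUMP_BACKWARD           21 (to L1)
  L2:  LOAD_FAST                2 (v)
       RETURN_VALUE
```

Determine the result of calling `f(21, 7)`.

LOAD_FAST_LOAD_FAST a,b → push 21,7
BINARY_OP - → 21 - 7 = 14
LOAD_FAST b → push 7
LOAD_CONST → push 5
BINARY_OP * → 7 * 5 = 35
BINARY_OP - → 14 - 35 = -21
STORE_FAST v → v=-21
LOAD_CONST → push 0
STORE_FAST i → i=0
LOAD_FAST i → push 0
LOAD_CONST → push 4
COMPARE_OP bool(<) → 0 vs 4 = True
POP_JUMP_IF_FALSE → pop True; no jump
LOAD_FAST_LOAD_FAST v,i → push -21,0
BINARY_OP + → -21 + 0 = -21
STORE_FAST v → v=-21
LOAD_FAST_LOAD_FAST i,a → push 0,21
BINARY_OP & → 0 & 21 = 0
STORE_FAST v → v=0
LOAD_FAST i → push 0
LOAD_CONST → push 1
BINARY_OP + → 0 + 1 = 1
STORE_FAST i → i=1
LOAD_FAST i → push 1
LOAD_CONST → push 4
COMPARE_OP bool(<) → 1 vs 4 = True
POP_JUMP_IF_FALSE → pop True; no jump
LOAD_FAST_LOAD_FAST v,i → push 0,1
BINARY_OP + → 0 + 1 = 1
STORE_FAST v → v=1
LOAD_FAST_LOAD_FAST i,a → push 1,21
BINARY_OP & → 1 & 21 = 1
STORE_FAST v → v=1
LOAD_FAST i → push 1
LOAD_CONST → push 1
BINARY_OP + → 1 + 1 = 2
STORE_FAST i → i=2
LOAD_FAST i → push 2
LOAD_CONST → push 4
COMPARE_OP bool(<) → 2 vs 4 = True
POP_JUMP_IF_FALSE → pop True; no jump
LOAD_FAST_LOAD_FAST v,i → push 1,2
BINARY_OP + → 1 + 2 = 3
STORE_FAST v → v=3
LOAD_FAST_LOAD_FAST i,a → push 2,21
BINARY_OP & → 2 & 21 = 0
STORE_FAST v → v=0
LOAD_FAST i → push 2
LOAD_CONST → push 1
BINARY_OP + → 2 + 1 = 3
STORE_FAST i → i=3
LOAD_FAST i → push 3
LOAD_CONST → push 4
COMPARE_OP bool(<) → 3 vs 4 = True
POP_JUMP_IF_FALSE → pop True; no jump
LOAD_FAST_LOAD_FAST v,i → push 0,3
BINARY_OP + → 0 + 3 = 3
STORE_FAST v → v=3
LOAD_FAST_LOAD_FAST i,a → push 3,21
BINARY_OP & → 3 & 21 = 1
STORE_FAST v → v=1
LOAD_FAST i → push 3
LOAD_CONST → push 1
BINARY_OP + → 3 + 1 = 4
STORE_FAST i → i=4
LOAD_FAST i → push 4
LOAD_CONST → push 4
COMPARE_OP bool(<) → 4 vs 4 = False
POP_JUMP_IF_FALSE → pop False; jump
LOAD_FAST v → push 1
RETURN_VALUE → return 1.

1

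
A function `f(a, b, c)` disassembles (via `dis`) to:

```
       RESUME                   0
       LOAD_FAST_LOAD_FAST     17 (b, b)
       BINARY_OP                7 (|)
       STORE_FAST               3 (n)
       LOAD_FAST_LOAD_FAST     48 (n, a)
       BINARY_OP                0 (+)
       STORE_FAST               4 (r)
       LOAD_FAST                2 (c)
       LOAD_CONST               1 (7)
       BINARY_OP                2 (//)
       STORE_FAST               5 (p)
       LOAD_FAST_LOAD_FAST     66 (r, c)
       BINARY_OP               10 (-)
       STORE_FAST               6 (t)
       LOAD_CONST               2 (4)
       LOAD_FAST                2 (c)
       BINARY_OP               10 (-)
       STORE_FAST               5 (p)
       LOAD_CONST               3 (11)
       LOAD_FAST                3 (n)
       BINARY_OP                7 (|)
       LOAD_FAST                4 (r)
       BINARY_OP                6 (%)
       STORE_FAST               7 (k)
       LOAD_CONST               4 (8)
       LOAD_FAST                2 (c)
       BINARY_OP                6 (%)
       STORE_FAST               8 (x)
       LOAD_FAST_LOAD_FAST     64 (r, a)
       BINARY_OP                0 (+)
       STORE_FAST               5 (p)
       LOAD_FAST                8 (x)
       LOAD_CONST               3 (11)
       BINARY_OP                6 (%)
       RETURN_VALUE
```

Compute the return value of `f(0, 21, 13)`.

LOAD_FAST_LOAD_FAST b,b → push 21,21. Stack: [21, 21]
BINARY_OP | → 21 | 21 = 21. Stack: [21]
STORE_FAST n → n=21. Stack: []
LOAD_FAST_LOAD_FAST n,a → push 21,0. Stack: [21, 0]
BINARY_OP + → 21 + 0 = 21. Stack: [21]
STORE_FAST r → r=21. Stack: []
LOAD_FAST c → push 13. Stack: [13]
LOAD_CONST → push 7. Stack: [13, 7]
BINARY_OP // → 13 // 7 = 1. Stack: [1]
STORE_FAST p → p=1. Stack: []
LOAD_FAST_LOAD_FAST r,c → push 21,13. Stack: [21, 13]
BINARY_OP - → 21 - 13 = 8. Stack: [8]
STORE_FAST t → t=8. Stack: []
LOAD_CONST → push 4. Stack: [4]
LOAD_FAST c → push 13. Stack: [4, 13]
BINARY_OP - → 4 - 13 = -9. Stack: [-9]
STORE_FAST p → p=-9. Stack: []
LOAD_CONST → push 11. Stack: [11]
LOAD_FAST n → push 21. Stack: [11, 21]
BINARY_OP | → 11 | 21 = 31. Stack: [31]
LOAD_FAST r → push 21. Stack: [31, 21]
BINARY_OP % → 31 % 21 = 10. Stack: [10]
STORE_FAST k → k=10. Stack: []
LOAD_CONST → push 8. Stack: [8]
LOAD_FAST c → push 13. Stack: [8, 13]
BINARY_OP % → 8 % 13 = 8. Stack: [8]
STORE_FAST x → x=8. Stack: []
LOAD_FAST_LOAD_FAST r,a → push 21,0. Stack: [21, 0]
BINARY_OP + → 21 + 0 = 21. Stack: [21]
STORE_FAST p → p=21. Stack: []
LOAD_FAST x → push 8. Stack: [8]
LOAD_CONST → push 11. Stack: [8, 11]
BINARY_OP % → 8 % 11 = 8. Stack: [8]
RETURN_VALUE → return 8.

8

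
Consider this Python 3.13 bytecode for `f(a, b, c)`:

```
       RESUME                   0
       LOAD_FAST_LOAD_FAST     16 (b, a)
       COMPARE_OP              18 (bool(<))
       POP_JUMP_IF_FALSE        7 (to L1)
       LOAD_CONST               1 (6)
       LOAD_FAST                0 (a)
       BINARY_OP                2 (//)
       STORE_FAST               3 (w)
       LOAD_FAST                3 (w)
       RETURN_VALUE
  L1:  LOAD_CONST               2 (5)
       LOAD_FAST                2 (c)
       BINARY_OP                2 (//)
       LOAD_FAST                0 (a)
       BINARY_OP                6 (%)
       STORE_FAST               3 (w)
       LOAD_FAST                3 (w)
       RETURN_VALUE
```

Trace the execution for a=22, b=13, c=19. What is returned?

0

LOAD_FAST_LOAD_FAST b,a → push 13,22. Stack: [13, 22]
COMPARE_OP bool(<) → 13 vs 22 = True. Stack: [True]
POP_JUMP_IF_FALSE → pop True; no jump. Stack: []
LOAD_CONST → push 6. Stack: [6]
LOAD_FAST a → push 22. Stack: [6, 22]
BINARY_OP // → 6 // 22 = 0. Stack: [0]
STORE_FAST w → w=0. Stack: []
LOAD_FAST w → push 0. Stack: [0]
RETURN_VALUE → return 0.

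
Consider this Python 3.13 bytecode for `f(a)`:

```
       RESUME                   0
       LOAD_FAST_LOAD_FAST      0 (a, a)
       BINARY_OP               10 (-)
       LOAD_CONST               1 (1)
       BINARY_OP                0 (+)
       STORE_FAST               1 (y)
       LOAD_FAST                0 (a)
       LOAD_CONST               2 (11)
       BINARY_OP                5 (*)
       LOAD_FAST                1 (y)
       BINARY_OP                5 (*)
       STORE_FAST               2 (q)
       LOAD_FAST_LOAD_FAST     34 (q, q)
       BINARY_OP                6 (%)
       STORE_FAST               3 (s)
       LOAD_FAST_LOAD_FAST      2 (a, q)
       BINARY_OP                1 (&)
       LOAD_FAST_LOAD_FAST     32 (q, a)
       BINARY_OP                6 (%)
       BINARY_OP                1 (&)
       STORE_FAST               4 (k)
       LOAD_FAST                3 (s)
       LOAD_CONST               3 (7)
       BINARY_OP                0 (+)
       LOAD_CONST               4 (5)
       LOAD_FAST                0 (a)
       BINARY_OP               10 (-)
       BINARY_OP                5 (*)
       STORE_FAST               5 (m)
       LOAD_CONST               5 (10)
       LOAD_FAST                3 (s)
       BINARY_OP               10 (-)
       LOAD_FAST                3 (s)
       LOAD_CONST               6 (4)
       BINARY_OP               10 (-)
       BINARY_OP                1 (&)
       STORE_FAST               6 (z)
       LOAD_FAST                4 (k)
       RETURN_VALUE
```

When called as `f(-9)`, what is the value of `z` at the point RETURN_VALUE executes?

LOAD_FAST_LOAD_FAST a,a → push -9,-9. Stack: [-9, -9]
BINARY_OP - → -9 - -9 = 0. Stack: [0]
LOAD_CONST → push 1. Stack: [0, 1]
BINARY_OP + → 0 + 1 = 1. Stack: [1]
STORE_FAST y → y=1. Stack: []
LOAD_FAST a → push -9. Stack: [-9]
LOAD_CONST → push 11. Stack: [-9, 11]
BINARY_OP * → -9 * 11 = -99. Stack: [-99]
LOAD_FAST y → push 1. Stack: [-99, 1]
BINARY_OP * → -99 * 1 = -99. Stack: [-99]
STORE_FAST q → q=-99. Stack: []
LOAD_FAST_LOAD_FAST q,q → push -99,-99. Stack: [-99, -99]
BINARY_OP % → -99 % -99 = 0. Stack: [0]
STORE_FAST s → s=0. Stack: []
LOAD_FAST_LOAD_FAST a,q → push -9,-99. Stack: [-9, -99]
BINARY_OP & → -9 & -99 = -107. Stack: [-107]
LOAD_FAST_LOAD_FAST q,a → push -99,-9. Stack: [-107, -99, -9]
BINARY_OP % → -99 % -9 = 0. Stack: [-107, 0]
BINARY_OP & → -107 & 0 = 0. Stack: [0]
STORE_FAST k → k=0. Stack: []
LOAD_FAST s → push 0. Stack: [0]
LOAD_CONST → push 7. Stack: [0, 7]
BINARY_OP + → 0 + 7 = 7. Stack: [7]
LOAD_CONST → push 5. Stack: [7, 5]
LOAD_FAST a → push -9. Stack: [7, 5, -9]
BINARY_OP - → 5 - -9 = 14. Stack: [7, 14]
BINARY_OP * → 7 * 14 = 98. Stack: [98]
STORE_FAST m → m=98. Stack: []
LOAD_CONST → push 10. Stack: [10]
LOAD_FAST s → push 0. Stack: [10, 0]
BINARY_OP - → 10 - 0 = 10. Stack: [10]
LOAD_FAST s → push 0. Stack: [10, 0]
LOAD_CONST → push 4. Stack: [10, 0, 4]
BINARY_OP - → 0 - 4 = -4. Stack: [10, -4]
BINARY_OP & → 10 & -4 = 8. Stack: [8]
STORE_FAST z → z=8. Stack: []
LOAD_FAST k → push 0. Stack: [0]
RETURN_VALUE → return 0.

8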